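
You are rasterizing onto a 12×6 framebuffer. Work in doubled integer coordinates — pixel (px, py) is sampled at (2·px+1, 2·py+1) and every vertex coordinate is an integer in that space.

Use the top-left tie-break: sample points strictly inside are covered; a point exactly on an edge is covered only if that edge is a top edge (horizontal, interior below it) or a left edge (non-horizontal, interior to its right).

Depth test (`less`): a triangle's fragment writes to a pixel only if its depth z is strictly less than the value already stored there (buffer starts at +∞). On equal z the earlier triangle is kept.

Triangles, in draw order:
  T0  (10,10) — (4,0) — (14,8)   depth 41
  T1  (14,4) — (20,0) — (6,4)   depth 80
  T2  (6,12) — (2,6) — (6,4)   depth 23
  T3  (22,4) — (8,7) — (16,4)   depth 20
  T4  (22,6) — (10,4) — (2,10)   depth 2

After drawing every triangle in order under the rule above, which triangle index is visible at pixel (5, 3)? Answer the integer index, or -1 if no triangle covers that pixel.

T0:
  2·area = 52
  edge (10, 10)→(4, 0): d=(-6,-10) top-left  bias=+0
  edge (4, 0)→(14, 8): d=(10,8) right/bottom  bias=-1
  edge (14, 8)→(10, 10): d=(-4,2) right/bottom  bias=-1
    (2,0)@(5, 1): e=[4,2,46] → #
    (3,0)@(7, 1): e=[24,-14,42] → ·
    (2,1)@(5, 3): e=[-8,22,38] → ·
    (3,1)@(7, 3): e=[12,6,34] → #
    (4,1)@(9, 3): e=[32,-10,30] → ·
    (3,2)@(7, 5): e=[0,26,26] → #  [on edge]
    (4,2)@(9, 5): e=[20,10,22] → #
    (5,2)@(11, 5): e=[40,-6,18] → ·
    (3,3)@(7, 7): e=[-12,46,18] → ·
    (4,3)@(9, 7): e=[8,30,14] → #
    (5,3)@(11, 7): e=[28,14,10] → #
    (6,3)@(13, 7): e=[48,-2,6] → ·
  covered (7 px):
    · · # · · · · · · · · ·
    · · · # · · · · · · · ·
    · · · # # · · · · · · ·
    · · · · # # · · · · · ·
    · · · · · # · · · · · ·
    · · · · · · · · · · · ·
T1:
  2·area = 32  (B↔C swapped to make it positive)
  edge (14, 4)→(6, 4): d=(-8,0) right/bottom  bias=-1
  edge (6, 4)→(20, 0): d=(14,-4) top-left  bias=+0
  edge (20, 0)→(14, 4): d=(-6,4) right/bottom  bias=-1
    (8,0)@(17, 1): e=[24,2,6] → #
    (9,0)@(19, 1): e=[24,10,-2] → ·
    (5,1)@(11, 3): e=[8,6,18] → #
    (6,1)@(13, 3): e=[8,14,10] → #
    (7,1)@(15, 3): e=[8,22,2] → #
    (8,1)@(17, 3): e=[8,30,-6] → ·
    (5,2)@(11, 5): e=[-8,34,6] → ·
    (6,2)@(13, 5): e=[-8,42,-2] → ·
    (7,2)@(15, 5): e=[-8,50,-10] → ·
  covered (4 px):
    · · · · · · · · # · · ·
    · · · · · # # # · · · ·
    · · · · · · · · · · · ·
    · · · · · · · · · · · ·
    · · · · · · · · · · · ·
    · · · · · · · · · · · ·
T2:
  2·area = 32
  edge (6, 12)→(2, 6): d=(-4,-6) top-left  bias=+0
  edge (2, 6)→(6, 4): d=(4,-2) top-left  bias=+0
  edge (6, 4)→(6, 12): d=(0,8) right/bottom  bias=-1
    (2,2)@(5, 5): e=[22,2,8] → #
    (3,2)@(7, 5): e=[34,6,-8] → ·
    (1,3)@(3, 7): e=[2,6,24] → #
    (3,3)@(7, 7): e=[26,14,-8] → ·
    (1,4)@(3, 9): e=[-6,14,24] → ·
    (2,4)@(5, 9): e=[6,18,8] → #
    (3,4)@(7, 9): e=[18,22,-8] → ·
    (2,5)@(5, 11): e=[-2,26,8] → ·
  covered (4 px):
    · · · · · · · · · · · ·
    · · · · · · · · · · · ·
    · · # · · · · · · · · ·
    · # # · · · · · · · · ·
    · · # · · · · · · · · ·
    · · · · · · · · · · · ·
T3:
  2·area = 18
  edge (22, 4)→(8, 7): d=(-14,3) right/bottom  bias=-1
  edge (8, 7)→(16, 4): d=(8,-3) top-left  bias=+0
  edge (16, 4)→(22, 4): d=(6,0) top-left  bias=+0
    (7,2)@(15, 5): e=[7,5,6] → #
    (8,2)@(17, 5): e=[1,11,6] → #
    (9,2)@(19, 5): e=[-5,17,6] → ·
    (7,3)@(15, 7): e=[-21,21,18] → ·
    (8,3)@(17, 7): e=[-27,27,18] → ·
  covered (2 px):
    · · · · · · · · · · · ·
    · · · · · · · · · · · ·
    · · · · · · · # # · · ·
    · · · · · · · · · · · ·
    · · · · · · · · · · · ·
    · · · · · · · · · · · ·
T4:
  2·area = 88  (B↔C swapped to make it positive)
  edge (22, 6)→(2, 10): d=(-20,4) right/bottom  bias=-1
  edge (2, 10)→(10, 4): d=(8,-6) top-left  bias=+0
  edge (10, 4)→(22, 6): d=(12,2) right/bottom  bias=-1
    (4,2)@(9, 5): e=[72,2,14] → #
    (5,2)@(11, 5): e=[64,14,10] → #
    (6,2)@(13, 5): e=[56,26,6] → #
    (7,2)@(15, 5): e=[48,38,2] → #
    (8,2)@(17, 5): e=[40,50,-2] → ·
    (3,3)@(7, 7): e=[40,6,42] → #
    (8,3)@(17, 7): e=[0,66,22] → ·  [on edge]
    (2,4)@(5, 9): e=[8,10,70] → #
    (3,4)@(7, 9): e=[0,22,66] → ·  [on edge]
    (4,4)@(9, 9): e=[-8,34,62] → ·
    (5,4)@(11, 9): e=[-16,46,58] → ·
    (6,4)@(13, 9): e=[-24,58,54] → ·
  covered (10 px):
    · · · · · · · · · · · ·
    · · · · · · · · · · · ·
    · · · · # # # # · · · ·
    · · · # # # # # · · · ·
    · · # · · · · · · · · ·
    · · · · · · · · · · · ·

Z-buffer (winner per pixel, '.' = empty):
  . . 0 . . . . . 1 . . .
  . . . 0 . 1 1 1 . . . .
  . . 2 0 4 4 4 4 3 . . .
  . 2 2 4 4 4 4 4 . . . .
  . . 4 . . 0 . . . . . .
  . . . . . . . . . . . .

Answer: 4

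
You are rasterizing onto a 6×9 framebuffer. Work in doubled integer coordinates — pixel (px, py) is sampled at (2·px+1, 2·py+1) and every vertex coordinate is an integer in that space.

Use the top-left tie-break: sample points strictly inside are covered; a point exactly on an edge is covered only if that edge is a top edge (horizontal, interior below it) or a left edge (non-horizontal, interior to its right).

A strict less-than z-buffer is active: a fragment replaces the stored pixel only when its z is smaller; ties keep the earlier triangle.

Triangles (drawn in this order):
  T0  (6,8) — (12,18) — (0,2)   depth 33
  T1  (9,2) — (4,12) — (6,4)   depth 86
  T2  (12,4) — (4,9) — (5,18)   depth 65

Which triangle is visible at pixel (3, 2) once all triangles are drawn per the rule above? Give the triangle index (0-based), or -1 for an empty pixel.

T0:
  2·area = 24
  edge (6, 8)→(12, 18): d=(6,10) right/bottom  bias=-1
  edge (12, 18)→(0, 2): d=(-12,-16) top-left  bias=+0
  edge (0, 2)→(6, 8): d=(6,6) right/bottom  bias=-1
    (0,1)@(1, 3): e=[20,4,0] → ·  [on edge]
    (1,1)@(3, 3): e=[0,36,-12] → ·  [on edge]
    (1,2)@(3, 5): e=[12,12,0] → ·  [on edge]
    (2,3)@(5, 7): e=[4,20,0] → ·  [on edge]
    (3,4)@(7, 9): e=[-4,28,0] → ·  [on edge]
    (3,5)@(7, 11): e=[8,4,12] → #
    (4,5)@(9, 11): e=[-12,36,0] → ·  [on edge]
    (3,6)@(7, 13): e=[20,-20,24] → ·
    (4,6)@(9, 13): e=[0,12,12] → ·  [on edge]
    (5,6)@(11, 13): e=[-20,44,0] → ·  [on edge]
  covered (1 px):
    · · · · · ·
    · · · · · ·
    · · · · · ·
    · · · · · ·
    · · · · · ·
    · · · # · ·
    · · · · · ·
    · · · · · ·
    · · · · · ·
T1:
  2·area = 20
  edge (9, 2)→(4, 12): d=(-5,10) right/bottom  bias=-1
  edge (4, 12)→(6, 4): d=(2,-8) top-left  bias=+0
  edge (6, 4)→(9, 2): d=(3,-2) top-left  bias=+0
    (3,2)@(7, 5): e=[5,10,5] → #
    (4,2)@(9, 5): e=[-15,26,9] → ·
    (3,3)@(7, 7): e=[-5,14,11] → ·
    (2,4)@(5, 9): e=[5,2,13] → #
    (3,4)@(7, 9): e=[-15,18,17] → ·
    (2,5)@(5, 11): e=[-5,6,19] → ·
  covered (2 px):
    · · · · · ·
    · · · · · ·
    · · · # · ·
    · · · · · ·
    · · # · · ·
    · · · · · ·
    · · · · · ·
    · · · · · ·
    · · · · · ·
T2:
  2·area = 77  (B↔C swapped to make it positive)
  edge (12, 4)→(5, 18): d=(-7,14) right/bottom  bias=-1
  edge (5, 18)→(4, 9): d=(-1,-9) top-left  bias=+0
  edge (4, 9)→(12, 4): d=(8,-5) top-left  bias=+0
    (5,2)@(11, 5): e=[7,67,3] → #
    (4,3)@(9, 7): e=[21,47,9] → #
    (5,3)@(11, 7): e=[-7,65,19] → ·
    (2,4)@(5, 9): e=[63,9,5] → #
    (3,4)@(7, 9): e=[35,27,15] → #
    (5,4)@(11, 9): e=[-21,63,35] → ·
    (2,5)@(5, 11): e=[49,7,21] → #
    (4,5)@(9, 11): e=[-7,43,41] → ·
    (2,6)@(5, 13): e=[35,5,37] → #
    (4,6)@(9, 13): e=[-21,41,57] → ·
    (2,7)@(5, 15): e=[21,3,53] → #
    (3,7)@(7, 15): e=[-7,21,63] → ·
  covered (11 px):
    · · · · · ·
    · · · · · ·
    · · · · · #
    · · · · # ·
    · · # # # ·
    · · # # · ·
    · · # # · ·
    · · # · · ·
    · · # · · ·

Z-buffer (winner per pixel, '.' = empty):
  . . . . . .
  . . . . . .
  . . . 1 . 2
  . . . . 2 .
  . . 2 2 2 .
  . . 2 0 . .
  . . 2 2 . .
  . . 2 . . .
  . . 2 . . .

Final: 1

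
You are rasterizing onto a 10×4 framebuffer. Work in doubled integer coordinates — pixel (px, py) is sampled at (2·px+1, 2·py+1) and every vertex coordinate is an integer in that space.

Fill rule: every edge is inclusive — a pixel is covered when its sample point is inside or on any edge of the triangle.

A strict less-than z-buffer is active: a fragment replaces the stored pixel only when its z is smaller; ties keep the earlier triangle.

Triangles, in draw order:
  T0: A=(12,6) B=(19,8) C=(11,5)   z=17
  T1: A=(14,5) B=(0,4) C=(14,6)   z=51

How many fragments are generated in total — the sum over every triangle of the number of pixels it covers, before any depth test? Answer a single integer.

T0:
  2·area = 5  (B↔C swapped to make it positive)
  edge (12, 6)→(11, 5): d=(-1,-1) inclusive
  edge (11, 5)→(19, 8): d=(8,3) inclusive
  edge (19, 8)→(12, 6): d=(-7,-2) inclusive
    (3,0)@(7, 1): e=[0,-20,25] → .  [on edge]
    (4,1)@(9, 3): e=[0,-10,15] → .  [on edge]
    (5,2)@(11, 5): e=[0,0,5] → X  [on edge]
    (6,2)@(13, 5): e=[2,-6,9] → .
    (5,3)@(11, 7): e=[-2,16,-9] → .
    (6,3)@(13, 7): e=[0,10,-5] → .  [on edge]
  covered (1 px):
    . . . . . . . . . .
    . . . . . . . . . .
    . . . . . X . . . .
    . . . . . . . . . .
T1:
  2·area = 14  (B↔C swapped to make it positive)
  edge (14, 5)→(14, 6): d=(0,1) inclusive
  edge (14, 6)→(0, 4): d=(-14,-2) inclusive
  edge (0, 4)→(14, 5): d=(14,1) inclusive
    (3,2)@(7, 5): e=[7,0,7] → X  [on edge]
    (4,2)@(9, 5): e=[5,4,5] → X
    (5,2)@(11, 5): e=[3,8,3] → X
    (6,2)@(13, 5): e=[1,12,1] → X
    (7,2)@(15, 5): e=[-1,16,-1] → .
    (3,3)@(7, 7): e=[7,-28,35] → .
    (4,3)@(9, 7): e=[5,-24,33] → .
    (5,3)@(11, 7): e=[3,-20,31] → .
    (6,3)@(13, 7): e=[1,-16,29] → .
  covered (4 px):
    . . . . . . . . . .
    . . . . . . . . . .
    . . . X X X X . . .
    . . . . . . . . . .

Answer: 5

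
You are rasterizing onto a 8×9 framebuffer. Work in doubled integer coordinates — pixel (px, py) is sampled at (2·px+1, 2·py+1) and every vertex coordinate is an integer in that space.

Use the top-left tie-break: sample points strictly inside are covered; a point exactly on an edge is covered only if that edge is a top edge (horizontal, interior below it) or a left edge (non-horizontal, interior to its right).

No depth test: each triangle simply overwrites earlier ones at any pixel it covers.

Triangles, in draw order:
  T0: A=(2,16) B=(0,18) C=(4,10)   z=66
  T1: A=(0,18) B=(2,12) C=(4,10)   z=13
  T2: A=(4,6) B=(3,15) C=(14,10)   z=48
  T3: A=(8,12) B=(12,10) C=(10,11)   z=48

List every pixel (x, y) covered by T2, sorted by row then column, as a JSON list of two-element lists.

T0:
  2·area = 8
  edge (2, 16)→(0, 18): d=(-2,2) right/bottom  bias=-1
  edge (0, 18)→(4, 10): d=(4,-8) top-left  bias=+0
  edge (4, 10)→(2, 16): d=(-2,6) right/bottom  bias=-1
    (3,0)@(7, 1): e=[20,-12,0] → ·  [on edge]
    (7,1)@(15, 3): e=[0,60,-52] → ·  [on edge]
    (6,2)@(13, 5): e=[0,52,-44] → ·  [on edge]
    (2,3)@(5, 7): e=[12,-4,0] → ·  [on edge]
    (5,3)@(11, 7): e=[0,44,-36] → ·  [on edge]
    (4,4)@(9, 9): e=[0,36,-28] → ·  [on edge]
    (3,5)@(7, 11): e=[0,28,-20] → ·  [on edge]
    (1,6)@(3, 13): e=[4,4,0] → ·  [on edge]
    (2,6)@(5, 13): e=[0,20,-12] → ·  [on edge]
    (1,7)@(3, 15): e=[0,12,-4] → ·  [on edge]
    (0,8)@(1, 17): e=[0,4,4] → ·  [on edge]
  covered (0 px):
    · · · · · · · ·
    · · · · · · · ·
    · · · · · · · ·
    · · · · · · · ·
    · · · · · · · ·
    · · · · · · · ·
    · · · · · · · ·
    · · · · · · · ·
    · · · · · · · ·
T1:
  2·area = 8
  edge (0, 18)→(2, 12): d=(2,-6) top-left  bias=+0
  edge (2, 12)→(4, 10): d=(2,-2) top-left  bias=+0
  edge (4, 10)→(0, 18): d=(-4,8) right/bottom  bias=-1
    (6,0)@(13, 1): e=[44,0,-36] → ·  [on edge]
    (2,1)@(5, 3): e=[0,-12,20] → ·  [on edge]
    (5,1)@(11, 3): e=[36,0,-28] → ·  [on edge]
    (4,2)@(9, 5): e=[28,0,-20] → ·  [on edge]
    (3,3)@(7, 7): e=[20,0,-12] → ·  [on edge]
    (1,4)@(3, 9): e=[0,-4,12] → ·  [on edge]
    (2,4)@(5, 9): e=[12,0,-4] → ·  [on edge]
    (1,5)@(3, 11): e=[4,0,4] → #  [on edge]
    (2,5)@(5, 11): e=[16,4,-12] → ·
    (0,6)@(1, 13): e=[-4,0,12] → ·  [on edge]
    (1,6)@(3, 13): e=[8,4,-4] → ·
    (0,7)@(1, 15): e=[0,4,4] → #  [on edge]
  covered (2 px):
    · · · · · · · ·
    · · · · · · · ·
    · · · · · · · ·
    · · · · · · · ·
    · · · · · · · ·
    · # · · · · · ·
    · · · · · · · ·
    # · · · · · · ·
    · · · · · · · ·
T2:
  2·area = 94  (B↔C swapped to make it positive)
  edge (4, 6)→(14, 10): d=(10,4) right/bottom  bias=-1
  edge (14, 10)→(3, 15): d=(-11,5) right/bottom  bias=-1
  edge (3, 15)→(4, 6): d=(1,-9) top-left  bias=+0
    (2,3)@(5, 7): e=[6,78,10] → #
    (3,3)@(7, 7): e=[-2,68,28] → ·
    (2,4)@(5, 9): e=[26,56,12] → #
    (3,4)@(7, 9): e=[18,46,30] → #
    (4,4)@(9, 9): e=[10,36,48] → #
    (5,4)@(11, 9): e=[2,26,66] → #
    (6,4)@(13, 9): e=[-6,16,84] → ·
    (2,5)@(5, 11): e=[46,34,14] → #
    (6,5)@(13, 11): e=[14,-6,86] → ·
    (2,6)@(5, 13): e=[66,12,16] → #
    (4,6)@(9, 13): e=[50,-8,52] → ·
    (5,6)@(11, 13): e=[42,-18,70] → ·
    (1,7)@(3, 15): e=[94,0,0] → ·  [on edge]
  covered (11 px):
    · · · · · · · ·
    · · · · · · · ·
    · · · · · · · ·
    · · # · · · · ·
    · · # # # # · ·
    · · # # # # · ·
    · · # # · · · ·
    · · · · · · · ·
    · · · · · · · ·
T3:
  degenerate (2·area = 0) — covers nothing

Answer: [[2,3],[2,4],[3,4],[4,4],[5,4],[2,5],[3,5],[4,5],[5,5],[2,6],[3,6]]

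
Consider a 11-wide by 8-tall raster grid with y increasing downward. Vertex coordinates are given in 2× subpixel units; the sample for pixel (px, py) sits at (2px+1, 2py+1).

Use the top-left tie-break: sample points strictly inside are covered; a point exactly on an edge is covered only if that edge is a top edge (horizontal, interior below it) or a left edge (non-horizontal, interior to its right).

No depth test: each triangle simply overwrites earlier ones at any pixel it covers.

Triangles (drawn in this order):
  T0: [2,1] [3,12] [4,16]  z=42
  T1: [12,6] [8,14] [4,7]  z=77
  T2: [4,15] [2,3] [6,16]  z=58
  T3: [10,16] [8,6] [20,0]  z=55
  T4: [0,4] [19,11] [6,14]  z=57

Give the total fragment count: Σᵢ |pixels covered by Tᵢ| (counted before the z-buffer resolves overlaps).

T0:
  2·area = 7  (B↔C swapped to make it positive)
  edge (2, 1)→(4, 16): d=(2,15) right/bottom  bias=-1
  edge (4, 16)→(3, 12): d=(-1,-4) top-left  bias=+0
  edge (3, 12)→(2, 1): d=(-1,-11) top-left  bias=+0
    (1,4)@(3, 9): e=[1,3,3] → #
    (2,4)@(5, 9): e=[-29,11,25] → ·
    (1,5)@(3, 11): e=[5,1,1] → #
    (2,5)@(5, 11): e=[-25,9,23] → ·
    (1,6)@(3, 13): e=[9,-1,-1] → ·
  covered (2 px):
    · · · · · · · · · · ·
    · · · · · · · · · · ·
    · · · · · · · · · · ·
    · · · · · · · · · · ·
    · # · · · · · · · · ·
    · # · · · · · · · · ·
    · · · · · · · · · · ·
    · · · · · · · · · · ·
T1:
  2·area = 60
  edge (12, 6)→(8, 14): d=(-4,8) right/bottom  bias=-1
  edge (8, 14)→(4, 7): d=(-4,-7) top-left  bias=+0
  edge (4, 7)→(12, 6): d=(8,-1) top-left  bias=+0
    (2,3)@(5, 7): e=[52,7,1] → #
    (3,3)@(7, 7): e=[36,21,3] → #
    (4,3)@(9, 7): e=[20,35,5] → #
    (5,3)@(11, 7): e=[4,49,7] → #
    (6,3)@(13, 7): e=[-12,63,9] → ·
    (2,4)@(5, 9): e=[44,-1,17] → ·
    (3,4)@(7, 9): e=[28,13,19] → #
    (5,4)@(11, 9): e=[-4,41,23] → ·
    (3,5)@(7, 11): e=[20,5,35] → #
    (5,5)@(11, 11): e=[-12,33,39] → ·
    (3,6)@(7, 13): e=[12,-3,51] → ·
    (4,6)@(9, 13): e=[-4,11,53] → ·
  covered (8 px):
    · · · · · · · · · · ·
    · · · · · · · · · · ·
    · · · · · · · · · · ·
    · · # # # # · · · · ·
    · · · # # · · · · · ·
    · · · # # · · · · · ·
    · · · · · · · · · · ·
    · · · · · · · · · · ·
T2:
  2·area = 22
  edge (4, 15)→(2, 3): d=(-2,-12) top-left  bias=+0
  edge (2, 3)→(6, 16): d=(4,13) right/bottom  bias=-1
  edge (6, 16)→(4, 15): d=(-2,-1) top-left  bias=+0
    (1,3)@(3, 7): e=[4,3,15] → #
    (2,3)@(5, 7): e=[28,-23,17] → ·
    (1,4)@(3, 9): e=[0,11,11] → #  [on edge]
    (2,4)@(5, 9): e=[24,-15,13] → ·
    (1,5)@(3, 11): e=[-4,19,7] → ·
    (2,6)@(5, 13): e=[16,1,5] → #
    (3,6)@(7, 13): e=[40,-25,7] → ·
    (2,7)@(5, 15): e=[12,9,1] → #
    (3,7)@(7, 15): e=[36,-17,3] → ·
  covered (4 px):
    · · · · · · · · · · ·
    · · · · · · · · · · ·
    · · · · · · · · · · ·
    · # · · · · · · · · ·
    · # · · · · · · · · ·
    · · · · · · · · · · ·
    · · # · · · · · · · ·
    · · # · · · · · · · ·
T3:
  2·area = 132
  edge (10, 16)→(8, 6): d=(-2,-10) top-left  bias=+0
  edge (8, 6)→(20, 0): d=(12,-6) top-left  bias=+0
  edge (20, 0)→(10, 16): d=(-10,16) right/bottom  bias=-1
    (3,0)@(7, 1): e=[0,-66,198] → ·  [on edge]
    (9,0)@(19, 1): e=[120,6,6] → #
    (10,0)@(21, 1): e=[140,18,-26] → ·
    (7,1)@(15, 3): e=[76,6,50] → #
    (8,1)@(17, 3): e=[96,18,18] → #
    (9,1)@(19, 3): e=[116,30,-14] → ·
    (5,2)@(11, 5): e=[32,6,94] → #
    (6,2)@(13, 5): e=[52,18,62] → #
    (8,2)@(17, 5): e=[92,42,-2] → ·
    (4,3)@(9, 7): e=[8,18,106] → #
    (8,3)@(17, 7): e=[88,66,-22] → ·
    (4,4)@(9, 9): e=[4,42,86] → #
    (4,5)@(9, 11): e=[0,66,66] → #  [on edge]
  covered (17 px):
    · · · · · · · · · # ·
    · · · · · · · # # · ·
    · · · · · # # # · · ·
    · · · · # # # # · · ·
    · · · · # # # · · · ·
    · · · · # # # · · · ·
    · · · · · # · · · · ·
    · · · · · · · · · · ·
T4:
  2·area = 148
  edge (0, 4)→(19, 11): d=(19,7) right/bottom  bias=-1
  edge (19, 11)→(6, 14): d=(-13,3) right/bottom  bias=-1
  edge (6, 14)→(0, 4): d=(-6,-10) top-left  bias=+0
    (0,2)@(1, 5): e=[12,132,4] → #
    (1,2)@(3, 5): e=[-2,126,24] → ·
    (0,3)@(1, 7): e=[50,106,-8] → ·
    (1,3)@(3, 7): e=[36,100,12] → #
    (2,3)@(5, 7): e=[22,94,32] → #
    (3,3)@(7, 7): e=[8,88,52] → #
    (4,3)@(9, 7): e=[-6,82,72] → ·
    (1,4)@(3, 9): e=[74,74,0] → #  [on edge]
    (4,4)@(9, 9): e=[32,56,60] → #
    (5,4)@(11, 9): e=[18,50,80] → #
    (6,4)@(13, 9): e=[4,44,100] → #
    (7,4)@(15, 9): e=[-10,38,120] → ·
    (9,5)@(19, 11): e=[0,0,148] → ·  [on edge]
  covered (19 px):
    · · · · · · · · · · ·
    · · · · · · · · · · ·
    # · · · · · · · · · ·
    · # # # · · · · · · ·
    · # # # # # # · · · ·
    · · # # # # # # # · ·
    · · · # # · · · · · ·
    · · · · · · · · · · ·

Result: 50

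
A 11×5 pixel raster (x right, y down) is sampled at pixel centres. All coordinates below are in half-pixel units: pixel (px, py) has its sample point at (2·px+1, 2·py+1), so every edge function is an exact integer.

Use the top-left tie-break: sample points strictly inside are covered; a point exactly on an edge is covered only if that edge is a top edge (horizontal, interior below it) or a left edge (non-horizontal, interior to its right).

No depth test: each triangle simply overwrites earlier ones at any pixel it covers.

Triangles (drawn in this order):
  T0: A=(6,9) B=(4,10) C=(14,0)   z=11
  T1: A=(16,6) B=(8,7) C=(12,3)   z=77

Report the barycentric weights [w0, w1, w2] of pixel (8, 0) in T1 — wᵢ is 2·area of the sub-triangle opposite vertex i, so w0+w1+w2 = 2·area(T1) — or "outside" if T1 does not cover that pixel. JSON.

T0:
  2·area = 10
  edge (6, 9)→(4, 10): d=(-2,1) right/bottom  bias=-1
  edge (4, 10)→(14, 0): d=(10,-10) top-left  bias=+0
  edge (14, 0)→(6, 9): d=(-8,9) right/bottom  bias=-1
    (6,0)@(13, 1): e=[9,0,1] → #  [on edge]
    (7,0)@(15, 1): e=[7,20,-17] → ·
    (5,1)@(11, 3): e=[7,0,3] → #  [on edge]
    (6,1)@(13, 3): e=[5,20,-15] → ·
    (4,2)@(9, 5): e=[5,0,5] → #  [on edge]
    (5,2)@(11, 5): e=[3,20,-13] → ·
    (3,3)@(7, 7): e=[3,0,7] → #  [on edge]
    (4,3)@(9, 7): e=[1,20,-11] → ·
    (2,4)@(5, 9): e=[1,0,9] → #  [on edge]
    (3,4)@(7, 9): e=[-1,20,-9] → ·
  covered (5 px):
    · · · · · · # · · · ·
    · · · · · # · · · · ·
    · · · · # · · · · · ·
    · · · # · · · · · · ·
    · · # · · · · · · · ·
T1:
  2·area = 28
  edge (16, 6)→(8, 7): d=(-8,1) right/bottom  bias=-1
  edge (8, 7)→(12, 3): d=(4,-4) top-left  bias=+0
  edge (12, 3)→(16, 6): d=(4,3) right/bottom  bias=-1
    (5,2)@(11, 5): e=[13,4,11] → #
    (6,2)@(13, 5): e=[11,12,5] → #
    (7,2)@(15, 5): e=[9,20,-1] → ·
    (5,3)@(11, 7): e=[-3,12,19] → ·
    (6,3)@(13, 7): e=[-5,20,13] → ·
  covered (2 px):
    · · · · · · · · · · ·
    · · · · · · · · · · ·
    · · · · · # # · · · ·
    · · · · · · · · · · ·
    · · · · · · · · · · ·

Final: "outside"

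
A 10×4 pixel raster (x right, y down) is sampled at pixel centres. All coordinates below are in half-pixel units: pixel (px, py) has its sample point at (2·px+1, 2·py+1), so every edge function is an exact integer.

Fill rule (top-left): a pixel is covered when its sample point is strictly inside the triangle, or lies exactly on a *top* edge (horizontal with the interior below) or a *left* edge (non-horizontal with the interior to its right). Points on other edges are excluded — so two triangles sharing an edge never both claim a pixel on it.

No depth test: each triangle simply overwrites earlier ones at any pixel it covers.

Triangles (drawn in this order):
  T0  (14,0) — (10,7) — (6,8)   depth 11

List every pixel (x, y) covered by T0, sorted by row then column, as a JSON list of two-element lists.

T0:
  2·area = 24
  edge (14, 0)→(10, 7): d=(-4,7) right/bottom  bias=-1
  edge (10, 7)→(6, 8): d=(-4,1) right/bottom  bias=-1
  edge (6, 8)→(14, 0): d=(8,-8) top-left  bias=+0
    (6,0)@(13, 1): e=[3,21,0] → #  [on edge]
    (7,0)@(15, 1): e=[-11,19,16] → ·
    (5,1)@(11, 3): e=[9,15,0] → #  [on edge]
    (6,1)@(13, 3): e=[-5,13,16] → ·
    (4,2)@(9, 5): e=[15,9,0] → #  [on edge]
    (6,2)@(13, 5): e=[-13,5,32] → ·
    (3,3)@(7, 7): e=[21,3,0] → #  [on edge]
    (5,3)@(11, 7): e=[-7,-1,32] → ·
  covered (6 px):
    · · · · · · # · · ·
    · · · · · # · · · ·
    · · · · # # · · · ·
    · · · # # · · · · ·

Final: [[6,0],[5,1],[4,2],[5,2],[3,3],[4,3]]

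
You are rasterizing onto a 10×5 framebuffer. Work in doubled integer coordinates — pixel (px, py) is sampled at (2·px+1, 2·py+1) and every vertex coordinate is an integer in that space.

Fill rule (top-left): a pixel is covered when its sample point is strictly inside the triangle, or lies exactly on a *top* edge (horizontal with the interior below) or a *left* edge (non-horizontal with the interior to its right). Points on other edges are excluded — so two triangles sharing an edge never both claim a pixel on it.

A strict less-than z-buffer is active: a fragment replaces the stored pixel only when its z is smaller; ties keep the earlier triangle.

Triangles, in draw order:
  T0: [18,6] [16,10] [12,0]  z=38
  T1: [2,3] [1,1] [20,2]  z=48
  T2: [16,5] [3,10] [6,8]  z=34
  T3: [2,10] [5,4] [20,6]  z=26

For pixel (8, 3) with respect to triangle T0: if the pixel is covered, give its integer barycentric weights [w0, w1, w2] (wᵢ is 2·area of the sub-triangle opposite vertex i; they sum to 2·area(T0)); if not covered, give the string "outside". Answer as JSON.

T0:
  2·area = 36
  edge (18, 6)→(16, 10): d=(-2,4) right/bottom  bias=-1
  edge (16, 10)→(12, 0): d=(-4,-10) top-left  bias=+0
  edge (12, 0)→(18, 6): d=(6,6) right/bottom  bias=-1
    (6,0)@(13, 1): e=[30,6,0] → .  [on edge]
    (7,1)@(15, 3): e=[18,18,0] → .  [on edge]
    (7,2)@(15, 5): e=[14,10,12] → X
    (8,2)@(17, 5): e=[6,30,0] → .  [on edge]
    (7,3)@(15, 7): e=[10,2,24] → X
    (8,3)@(17, 7): e=[2,22,12] → X
    (9,3)@(19, 7): e=[-6,42,0] → .  [on edge]
    (7,4)@(15, 9): e=[6,-6,36] → .
    (8,4)@(17, 9): e=[-2,14,24] → .
  covered (3 px):
    . . . . . . . . . .
    . . . . . . . . . .
    . . . . . . . X . .
    . . . . . . . X X .
    . . . . . . . . . .
T1:
  2·area = 37
  edge (2, 3)→(1, 1): d=(-1,-2) top-left  bias=+0
  edge (1, 1)→(20, 2): d=(19,1) right/bottom  bias=-1
  edge (20, 2)→(2, 3): d=(-18,1) right/bottom  bias=-1
    (0,0)@(1, 1): e=[0,0,37] → .  [on edge]
    (1,2)@(3, 5): e=[0,74,-37] → .  [on edge]
    (2,4)@(5, 9): e=[0,148,-111] → .  [on edge]
  covered (0 px):
    . . . . . . . . . .
    . . . . . . . . . .
    . . . . . . . . . .
    . . . . . . . . . .
    . . . . . . . . . .
T2:
  2·area = 11
  edge (16, 5)→(3, 10): d=(-13,5) right/bottom  bias=-1
  edge (3, 10)→(6, 8): d=(3,-2) top-left  bias=+0
  edge (6, 8)→(16, 5): d=(10,-3) top-left  bias=+0
    (2,4)@(5, 9): e=[3,1,7] → X
    (3,4)@(7, 9): e=[-7,5,13] → .
  covered (1 px):
    . . . . . . . . . .
    . . . . . . . . . .
    . . . . . . . . . .
    . . . . . . . . . .
    . . X . . . . . . .
T3:
  2·area = 96
  edge (2, 10)→(5, 4): d=(3,-6) top-left  bias=+0
  edge (5, 4)→(20, 6): d=(15,2) right/bottom  bias=-1
  edge (20, 6)→(2, 10): d=(-18,4) right/bottom  bias=-1
    (2,2)@(5, 5): e=[3,15,78] → X
    (3,2)@(7, 5): e=[15,11,70] → X
    (4,2)@(9, 5): e=[27,7,62] → X
    (5,2)@(11, 5): e=[39,3,54] → X
    (6,2)@(13, 5): e=[51,-1,46] → .
    (2,3)@(5, 7): e=[9,45,42] → X
    (6,3)@(13, 7): e=[57,29,10] → X
    (7,3)@(15, 7): e=[69,25,2] → X
    (8,3)@(17, 7): e=[81,21,-6] → .
    (1,4)@(3, 9): e=[3,79,14] → X
    (3,4)@(7, 9): e=[27,71,-2] → .
    (4,4)@(9, 9): e=[39,67,-10] → .
  covered (12 px):
    . . . . . . . . . .
    . . . . . . . . . .
    . . X X X X . . . .
    . . X X X X X X . .
    . X X . . . . . . .

Result: [22,12,2]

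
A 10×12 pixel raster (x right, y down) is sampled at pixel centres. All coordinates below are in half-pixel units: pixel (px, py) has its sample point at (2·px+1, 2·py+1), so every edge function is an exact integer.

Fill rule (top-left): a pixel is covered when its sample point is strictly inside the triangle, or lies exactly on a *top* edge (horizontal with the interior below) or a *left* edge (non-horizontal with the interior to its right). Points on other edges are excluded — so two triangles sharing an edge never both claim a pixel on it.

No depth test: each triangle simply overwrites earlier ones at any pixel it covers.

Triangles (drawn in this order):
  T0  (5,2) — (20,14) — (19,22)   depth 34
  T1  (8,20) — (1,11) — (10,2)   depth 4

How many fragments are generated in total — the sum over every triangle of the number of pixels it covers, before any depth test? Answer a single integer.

T0:
  2·area = 132
  edge (5, 2)→(20, 14): d=(15,12) right/bottom  bias=-1
  edge (20, 14)→(19, 22): d=(-1,8) right/bottom  bias=-1
  edge (19, 22)→(5, 2): d=(-14,-20) top-left  bias=+0
    (4,3)@(9, 7): e=[27,95,10] → X
    (5,3)@(11, 7): e=[3,79,50] → X
    (6,3)@(13, 7): e=[-21,63,90] → .
    (4,4)@(9, 9): e=[57,93,-18] → .
    (5,4)@(11, 9): e=[33,77,22] → X
    (6,4)@(13, 9): e=[9,61,62] → X
    (7,4)@(15, 9): e=[-15,45,102] → .
    (5,5)@(11, 11): e=[63,75,-6] → .
    (6,5)@(13, 11): e=[39,59,34] → X
    (7,5)@(15, 11): e=[15,43,74] → X
    (8,5)@(17, 11): e=[-9,27,114] → .
    (6,6)@(13, 13): e=[69,57,6] → X
  covered (17 px):
    . . . . . . . . . .
    . . . . . . . . . .
    . . . . . . . . . .
    . . . . X X . . . .
    . . . . . X X . . .
    . . . . . . X X . .
    . . . . . . X X X .
    . . . . . . . X X X
    . . . . . . . . X X
    . . . . . . . . X X
    . . . . . . . . . X
    . . . . . . . . . .
T1:
  2·area = 144
  edge (8, 20)→(1, 11): d=(-7,-9) top-left  bias=+0
  edge (1, 11)→(10, 2): d=(9,-9) top-left  bias=+0
  edge (10, 2)→(8, 20): d=(-2,18) right/bottom  bias=-1
    (5,0)@(11, 1): e=[160,0,-16] → .  [on edge]
    (4,1)@(9, 3): e=[128,0,16] → X  [on edge]
    (5,1)@(11, 3): e=[146,18,-20] → .
    (3,2)@(7, 5): e=[96,0,48] → X  [on edge]
    (5,2)@(11, 5): e=[132,36,-24] → .
    (2,3)@(5, 7): e=[64,0,80] → X  [on edge]
    (5,3)@(11, 7): e=[118,54,-28] → .
    (1,4)@(3, 9): e=[32,0,112] → X  [on edge]
    (5,4)@(11, 9): e=[104,72,-32] → .
    (0,5)@(1, 11): e=[0,0,144] → X  [on edge]
    (4,5)@(9, 11): e=[72,72,0] → .  [on edge]
    (0,6)@(1, 13): e=[-14,18,140] → .
  covered (20 px):
    . . . . . . . . . .
    . . . . X . . . . .
    . . . X X . . . . .
    . . X X X . . . . .
    . X X X X . . . . .
    X X X X . . . . . .
    . X X X . . . . . .
    . . X X . . . . . .
    . . . X . . . . . .
    . . . . . . . . . .
    . . . . . . . . . .
    . . . . . . . . . .

Answer: 37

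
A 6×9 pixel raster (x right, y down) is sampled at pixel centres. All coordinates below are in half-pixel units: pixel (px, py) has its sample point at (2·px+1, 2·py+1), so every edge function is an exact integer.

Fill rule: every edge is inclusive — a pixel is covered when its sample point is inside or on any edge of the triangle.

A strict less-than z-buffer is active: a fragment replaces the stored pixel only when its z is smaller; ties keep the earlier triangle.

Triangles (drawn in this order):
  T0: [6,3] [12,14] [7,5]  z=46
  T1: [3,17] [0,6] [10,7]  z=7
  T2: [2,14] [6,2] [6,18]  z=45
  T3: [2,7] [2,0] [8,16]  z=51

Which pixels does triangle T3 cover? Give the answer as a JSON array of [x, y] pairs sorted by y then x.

T0:
  2·area = 1
  edge (6, 3)→(12, 14): d=(6,11) inclusive
  edge (12, 14)→(7, 5): d=(-5,-9) inclusive
  edge (7, 5)→(6, 3): d=(-1,-2) inclusive
    (2,0)@(5, 1): e=[-1,2,0] → ·  [on edge]
    (3,2)@(7, 5): e=[1,0,0] → █  [on edge]
    (4,2)@(9, 5): e=[-21,18,4] → ·
    (3,3)@(7, 7): e=[13,-10,-2] → ·
    (4,4)@(9, 9): e=[3,-2,0] → ·  [on edge]
    (5,6)@(11, 13): e=[5,-4,0] → ·  [on edge]
  covered (1 px):
    · · · · · ·
    · · · · · ·
    · · · █ · ·
    · · · · · ·
    · · · · · ·
    · · · · · ·
    · · · · · ·
    · · · · · ·
    · · · · · ·
T1:
  2·area = 107
  edge (3, 17)→(0, 6): d=(-3,-11) inclusive
  edge (0, 6)→(10, 7): d=(10,1) inclusive
  edge (10, 7)→(3, 17): d=(-7,10) inclusive
    (0,3)@(1, 7): e=[8,9,90] → █
    (1,3)@(3, 7): e=[30,7,70] → █
    (2,3)@(5, 7): e=[52,5,50] → █
    (3,3)@(7, 7): e=[74,3,30] → █
    (4,3)@(9, 7): e=[96,1,10] → █
    (5,3)@(11, 7): e=[118,-1,-10] → ·
    (0,4)@(1, 9): e=[2,29,76] → █
    (4,4)@(9, 9): e=[90,21,-4] → ·
    (0,5)@(1, 11): e=[-4,49,62] → ·
    (1,5)@(3, 11): e=[18,47,42] → █
    (4,5)@(9, 11): e=[84,41,-18] → ·
    (1,6)@(3, 13): e=[12,67,28] → █
    (1,8)@(3, 17): e=[0,107,0] → █  [on edge]
  covered (16 px):
    · · · · · ·
    · · · · · ·
    · · · · · ·
    █ █ █ █ █ ·
    █ █ █ █ · ·
    · █ █ █ · ·
    · █ █ · · ·
    · █ · · · ·
    · █ · · · ·
T2:
  2·area = 64
  edge (2, 14)→(6, 2): d=(4,-12) inclusive
  edge (6, 2)→(6, 18): d=(0,16) inclusive
  edge (6, 18)→(2, 14): d=(-4,-4) inclusive
    (2,2)@(5, 5): e=[0,16,48] → █  [on edge]
    (3,2)@(7, 5): e=[24,-16,56] → ·
    (2,3)@(5, 7): e=[8,16,40] → █
    (3,3)@(7, 7): e=[32,-16,48] → ·
    (2,4)@(5, 9): e=[16,16,32] → █
    (3,4)@(7, 9): e=[40,-16,40] → ·
    (1,5)@(3, 11): e=[0,48,16] → █  [on edge]
    (3,5)@(7, 11): e=[48,-16,32] → ·
    (0,6)@(1, 13): e=[-16,80,0] → ·  [on edge]
    (1,6)@(3, 13): e=[8,48,8] → █
    (3,6)@(7, 13): e=[56,-16,24] → ·
    (1,7)@(3, 15): e=[16,48,0] → █  [on edge]
    (0,8)@(1, 17): e=[0,80,-16] → ·  [on edge]
    (2,8)@(5, 17): e=[48,16,0] → █  [on edge]
  covered (10 px):
    · · · · · ·
    · · · · · ·
    · · █ · · ·
    · · █ · · ·
    · · █ · · ·
    · █ █ · · ·
    · █ █ · · ·
    · █ █ · · ·
    · · █ · · ·
T3:
  2·area = 42
  edge (2, 7)→(2, 0): d=(0,-7) inclusive
  edge (2, 0)→(8, 16): d=(6,16) inclusive
  edge (8, 16)→(2, 7): d=(-6,-9) inclusive
    (1,1)@(3, 3): e=[7,2,33] → █
    (2,1)@(5, 3): e=[21,-30,51] → ·
    (1,2)@(3, 5): e=[7,14,21] → █
    (2,2)@(5, 5): e=[21,-18,39] → ·
    (1,3)@(3, 7): e=[7,26,9] → █
    (2,3)@(5, 7): e=[21,-6,27] → ·
    (1,4)@(3, 9): e=[7,38,-3] → ·
    (2,4)@(5, 9): e=[21,6,15] → █
    (3,4)@(7, 9): e=[35,-26,33] → ·
    (2,5)@(5, 11): e=[21,18,3] → █
    (3,5)@(7, 11): e=[35,-14,21] → ·
    (2,6)@(5, 13): e=[21,30,-9] → ·
  covered (5 px):
    · · · · · ·
    · █ · · · ·
    · █ · · · ·
    · █ · · · ·
    · · █ · · ·
    · · █ · · ·
    · · · · · ·
    · · · · · ·
    · · · · · ·

Final: [[1,1],[1,2],[1,3],[2,4],[2,5]]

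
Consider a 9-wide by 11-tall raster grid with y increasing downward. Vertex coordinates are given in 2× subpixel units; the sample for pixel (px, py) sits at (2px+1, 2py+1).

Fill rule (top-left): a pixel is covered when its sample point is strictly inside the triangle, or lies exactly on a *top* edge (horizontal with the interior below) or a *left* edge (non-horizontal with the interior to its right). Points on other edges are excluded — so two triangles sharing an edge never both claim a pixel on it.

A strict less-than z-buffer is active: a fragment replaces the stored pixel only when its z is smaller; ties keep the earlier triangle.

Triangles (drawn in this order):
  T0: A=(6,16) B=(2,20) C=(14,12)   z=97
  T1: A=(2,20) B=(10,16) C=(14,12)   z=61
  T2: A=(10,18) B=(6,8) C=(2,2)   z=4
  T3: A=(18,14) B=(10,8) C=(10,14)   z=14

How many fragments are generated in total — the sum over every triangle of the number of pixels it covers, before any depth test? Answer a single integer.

T0:
  2·area = 16  (B↔C swapped to make it positive)
  edge (6, 16)→(14, 12): d=(8,-4) top-left  bias=+0
  edge (14, 12)→(2, 20): d=(-12,8) right/bottom  bias=-1
  edge (2, 20)→(6, 16): d=(4,-4) top-left  bias=+0
    (8,2)@(17, 5): e=[-44,60,0] → ·  [on edge]
    (7,3)@(15, 7): e=[-36,52,0] → ·  [on edge]
    (6,4)@(13, 9): e=[-28,44,0] → ·  [on edge]
    (5,5)@(11, 11): e=[-20,36,0] → ·  [on edge]
    (4,6)@(9, 13): e=[-12,28,0] → ·  [on edge]
    (3,7)@(7, 15): e=[-4,20,0] → ·  [on edge]
    (4,7)@(9, 15): e=[4,4,8] → #
    (5,7)@(11, 15): e=[12,-12,16] → ·
    (2,8)@(5, 17): e=[4,12,0] → #  [on edge]
    (3,8)@(7, 17): e=[12,-4,8] → ·
    (4,8)@(9, 17): e=[20,-20,16] → ·
    (1,9)@(3, 19): e=[12,4,0] → #  [on edge]
    (0,10)@(1, 21): e=[20,-4,0] → ·  [on edge]
  covered (3 px):
    · · · · · · · · ·
    · · · · · · · · ·
    · · · · · · · · ·
    · · · · · · · · ·
    · · · · · · · · ·
    · · · · · · · · ·
    · · · · · · · · ·
    · · · · # · · · ·
    · · # · · · · · ·
    · # · · · · · · ·
    · · · · · · · · ·
T1:
  2·area = 16  (B↔C swapped to make it positive)
  edge (2, 20)→(14, 12): d=(12,-8) top-left  bias=+0
  edge (14, 12)→(10, 16): d=(-4,4) right/bottom  bias=-1
  edge (10, 16)→(2, 20): d=(-8,4) right/bottom  bias=-1
    (8,4)@(17, 9): e=[-12,0,28] → ·  [on edge]
    (7,5)@(15, 11): e=[-4,0,20] → ·  [on edge]
    (6,6)@(13, 13): e=[4,0,12] → ·  [on edge]
    (5,7)@(11, 15): e=[12,0,4] → ·  [on edge]
    (3,8)@(7, 17): e=[4,8,4] → #
    (4,8)@(9, 17): e=[20,0,-4] → ·  [on edge]
    (3,9)@(7, 19): e=[28,0,-12] → ·  [on edge]
    (2,10)@(5, 21): e=[36,0,-20] → ·  [on edge]
  covered (1 px):
    · · · · · · · · ·
    · · · · · · · · ·
    · · · · · · · · ·
    · · · · · · · · ·
    · · · · · · · · ·
    · · · · · · · · ·
    · · · · · · · · ·
    · · · · · · · · ·
    · · · # · · · · ·
    · · · · · · · · ·
    · · · · · · · · ·
T2:
  2·area = 16  (B↔C swapped to make it positive)
  edge (10, 18)→(2, 2): d=(-8,-16) top-left  bias=+0
  edge (2, 2)→(6, 8): d=(4,6) right/bottom  bias=-1
  edge (6, 8)→(10, 18): d=(4,10) right/bottom  bias=-1
    (2,3)@(5, 7): e=[8,2,6] → #
    (3,3)@(7, 7): e=[40,-10,-14] → ·
    (2,4)@(5, 9): e=[-8,10,14] → ·
    (3,5)@(7, 11): e=[8,6,2] → #
    (4,5)@(9, 11): e=[40,-6,-18] → ·
    (3,6)@(7, 13): e=[-8,14,10] → ·
  covered (2 px):
    · · · · · · · · ·
    · · · · · · · · ·
    · · · · · · · · ·
    · · # · · · · · ·
    · · · · · · · · ·
    · · · # · · · · ·
    · · · · · · · · ·
    · · · · · · · · ·
    · · · · · · · · ·
    · · · · · · · · ·
    · · · · · · · · ·
T3:
  2·area = 48  (B↔C swapped to make it positive)
  edge (18, 14)→(10, 14): d=(-8,0) right/bottom  bias=-1
  edge (10, 14)→(10, 8): d=(0,-6) top-left  bias=+0
  edge (10, 8)→(18, 14): d=(8,6) right/bottom  bias=-1
    (5,4)@(11, 9): e=[40,6,2] → #
    (6,4)@(13, 9): e=[40,18,-10] → ·
    (5,5)@(11, 11): e=[24,6,18] → #
    (6,5)@(13, 11): e=[24,18,6] → #
    (7,5)@(15, 11): e=[24,30,-6] → ·
    (5,6)@(11, 13): e=[8,6,34] → #
    (7,6)@(15, 13): e=[8,30,10] → #
    (8,6)@(17, 13): e=[8,42,-2] → ·
    (5,7)@(11, 15): e=[-8,6,50] → ·
    (6,7)@(13, 15): e=[-8,18,38] → ·
    (7,7)@(15, 15): e=[-8,30,26] → ·
  covered (6 px):
    · · · · · · · · ·
    · · · · · · · · ·
    · · · · · · · · ·
    · · · · · · · · ·
    · · · · · # · · ·
    · · · · · # # · ·
    · · · · · # # # ·
    · · · · · · · · ·
    · · · · · · · · ·
    · · · · · · · · ·
    · · · · · · · · ·

Final: 12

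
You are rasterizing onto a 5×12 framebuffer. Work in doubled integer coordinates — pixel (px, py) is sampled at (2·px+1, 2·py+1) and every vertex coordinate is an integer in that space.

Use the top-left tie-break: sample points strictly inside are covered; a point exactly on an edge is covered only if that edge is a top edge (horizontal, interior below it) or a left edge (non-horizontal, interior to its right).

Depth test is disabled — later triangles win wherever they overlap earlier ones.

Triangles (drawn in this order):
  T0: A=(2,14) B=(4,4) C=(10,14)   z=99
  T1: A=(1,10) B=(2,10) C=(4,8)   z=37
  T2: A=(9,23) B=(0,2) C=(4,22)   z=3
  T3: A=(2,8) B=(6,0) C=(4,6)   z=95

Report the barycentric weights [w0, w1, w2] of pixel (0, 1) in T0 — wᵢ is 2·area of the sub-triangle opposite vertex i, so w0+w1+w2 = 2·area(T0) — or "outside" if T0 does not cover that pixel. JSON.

T0:
  2·area = 80
  edge (2, 14)→(4, 4): d=(2,-10) top-left  bias=+0
  edge (4, 4)→(10, 14): d=(6,10) right/bottom  bias=-1
  edge (10, 14)→(2, 14): d=(-8,0) right/bottom  bias=-1
    (2,3)@(5, 7): e=[16,8,56] → #
    (3,3)@(7, 7): e=[36,-12,56] → ·
    (1,4)@(3, 9): e=[0,40,40] → #  [on edge]
    (3,4)@(7, 9): e=[40,0,40] → ·  [on edge]
    (1,5)@(3, 11): e=[4,52,24] → #
    (3,5)@(7, 11): e=[44,12,24] → #
    (4,5)@(9, 11): e=[64,-8,24] → ·
    (1,6)@(3, 13): e=[8,64,8] → #
    (4,6)@(9, 13): e=[68,4,8] → #
    (1,7)@(3, 15): e=[12,76,-8] → ·
    (2,7)@(5, 15): e=[32,56,-8] → ·
    (3,7)@(7, 15): e=[52,36,-8] → ·
    (0,9)@(1, 19): e=[0,120,-40] → ·  [on edge]
  covered (10 px):
    · · · · ·
    · · · · ·
    · · · · ·
    · · # · ·
    · # # · ·
    · # # # ·
    · # # # #
    · · · · ·
    · · · · ·
    · · · · ·
    · · · · ·
    · · · · ·
T1:
  2·area = 2  (B↔C swapped to make it positive)
  edge (1, 10)→(4, 8): d=(3,-2) top-left  bias=+0
  edge (4, 8)→(2, 10): d=(-2,2) right/bottom  bias=-1
  edge (2, 10)→(1, 10): d=(-1,0) right/bottom  bias=-1
    (4,1)@(9, 3): e=[-5,0,7] → ·  [on edge]
    (3,2)@(7, 5): e=[-3,0,5] → ·  [on edge]
    (2,3)@(5, 7): e=[-1,0,3] → ·  [on edge]
    (1,4)@(3, 9): e=[1,0,1] → ·  [on edge]
    (0,5)@(1, 11): e=[3,0,-1] → ·  [on edge]
  covered (0 px):
    · · · · ·
    · · · · ·
    · · · · ·
    · · · · ·
    · · · · ·
    · · · · ·
    · · · · ·
    · · · · ·
    · · · · ·
    · · · · ·
    · · · · ·
    · · · · ·
T2:
  2·area = 96  (B↔C swapped to make it positive)
  edge (9, 23)→(4, 22): d=(-5,-1) top-left  bias=+0
  edge (4, 22)→(0, 2): d=(-4,-20) top-left  bias=+0
  edge (0, 2)→(9, 23): d=(9,21) right/bottom  bias=-1
    (0,2)@(1, 5): e=[82,8,6] → #
    (1,2)@(3, 5): e=[84,48,-36] → ·
    (0,3)@(1, 7): e=[72,0,24] → #  [on edge]
    (1,3)@(3, 7): e=[74,40,-18] → ·
    (0,4)@(1, 9): e=[62,-8,42] → ·
    (1,4)@(3, 9): e=[64,32,0] → ·  [on edge]
    (1,5)@(3, 11): e=[54,24,18] → #
    (2,5)@(5, 11): e=[56,64,-24] → ·
    (1,6)@(3, 13): e=[44,16,36] → #
    (2,6)@(5, 13): e=[46,56,-6] → ·
    (1,7)@(3, 15): e=[34,8,54] → #
    (2,7)@(5, 15): e=[36,48,12] → #
    (1,8)@(3, 17): e=[24,0,72] → #  [on edge]
    (4,11)@(9, 23): e=[0,96,0] → ·  [on edge]
  covered (12 px):
    · · · · ·
    · · · · ·
    # · · · ·
    # · · · ·
    · · · · ·
    · # · · ·
    · # · · ·
    · # # · ·
    · # # · ·
    · · # # ·
    · · # # ·
    · · · · ·
T3:
  2·area = 8
  edge (2, 8)→(6, 0): d=(4,-8) top-left  bias=+0
  edge (6, 0)→(4, 6): d=(-2,6) right/bottom  bias=-1
  edge (4, 6)→(2, 8): d=(-2,2) right/bottom  bias=-1
    (4,0)@(9, 1): e=[28,-20,0] → ·  [on edge]
    (2,1)@(5, 3): e=[4,0,4] → ·  [on edge]
    (3,1)@(7, 3): e=[20,-12,0] → ·  [on edge]
    (2,2)@(5, 5): e=[12,-4,0] → ·  [on edge]
    (1,3)@(3, 7): e=[4,4,0] → ·  [on edge]
    (0,4)@(1, 9): e=[-4,12,0] → ·  [on edge]
    (1,4)@(3, 9): e=[12,0,-4] → ·  [on edge]
    (0,7)@(1, 15): e=[20,0,-12] → ·  [on edge]
  covered (0 px):
    · · · · ·
    · · · · ·
    · · · · ·
    · · · · ·
    · · · · ·
    · · · · ·
    · · · · ·
    · · · · ·
    · · · · ·
    · · · · ·
    · · · · ·
    · · · · ·

Result: "outside"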